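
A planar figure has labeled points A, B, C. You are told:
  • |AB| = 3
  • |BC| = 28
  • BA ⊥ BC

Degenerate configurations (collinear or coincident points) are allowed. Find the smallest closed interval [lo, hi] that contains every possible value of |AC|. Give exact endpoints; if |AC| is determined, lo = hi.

|AB| ∈ {3}
|BC| ∈ {28}
|AC| ∈ {√(793)}

|AC| = √(793)  (≈ 28.1603)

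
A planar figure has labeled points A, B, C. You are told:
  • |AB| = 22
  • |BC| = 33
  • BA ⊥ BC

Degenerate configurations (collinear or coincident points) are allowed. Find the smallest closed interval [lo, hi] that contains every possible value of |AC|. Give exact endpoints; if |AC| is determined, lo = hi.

|AC| = 11·√(13)  (≈ 39.6611)

|AB| ∈ {22}
|BC| ∈ {33}
|AC| ∈ {11·√(13)}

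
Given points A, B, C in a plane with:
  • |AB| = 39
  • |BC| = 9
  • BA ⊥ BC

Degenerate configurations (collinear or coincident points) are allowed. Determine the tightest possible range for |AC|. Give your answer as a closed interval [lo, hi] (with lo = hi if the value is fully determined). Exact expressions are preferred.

|AC| = 3·√(178)  (≈ 40.0250)

|AB| ∈ {39}
|BC| ∈ {9}
|AC| ∈ {3·√(178)}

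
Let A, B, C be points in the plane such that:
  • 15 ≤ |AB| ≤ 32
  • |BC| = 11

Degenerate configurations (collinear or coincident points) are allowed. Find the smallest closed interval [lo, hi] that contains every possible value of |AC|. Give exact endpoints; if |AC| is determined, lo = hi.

|AC| ∈ [4, 43]  (≈ [4.0000, 43.0000])

|AB| ∈ [15, 32]
|BC| ∈ {11}
|AC| ∈ [4, 43]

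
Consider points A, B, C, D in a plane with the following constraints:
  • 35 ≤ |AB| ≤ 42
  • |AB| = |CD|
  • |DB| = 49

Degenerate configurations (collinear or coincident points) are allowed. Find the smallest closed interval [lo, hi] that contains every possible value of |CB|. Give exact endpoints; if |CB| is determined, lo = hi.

|CB| ∈ [7, 91]  (≈ [7.0000, 91.0000])

|AB| ∈ [35, 42]
|BD| ∈ {49}
|CD| ∈ [35, 42]
|AD| ∈ [7, 91]
|BC| ∈ [7, 91]
|AC| ∈ [0, 133]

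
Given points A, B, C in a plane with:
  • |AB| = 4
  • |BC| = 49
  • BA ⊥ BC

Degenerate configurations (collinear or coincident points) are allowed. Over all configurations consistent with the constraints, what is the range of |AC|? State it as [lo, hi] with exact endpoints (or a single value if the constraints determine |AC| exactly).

|AB| ∈ {4}
|BC| ∈ {49}
|AC| ∈ {√(2417)}

|AC| = √(2417)  (≈ 49.1630)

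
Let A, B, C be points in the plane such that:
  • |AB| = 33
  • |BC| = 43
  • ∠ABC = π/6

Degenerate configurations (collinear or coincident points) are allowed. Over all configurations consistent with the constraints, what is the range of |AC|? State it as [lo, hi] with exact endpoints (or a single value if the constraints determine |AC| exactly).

|AB| ∈ {33}
|BC| ∈ {43}
|AC| ∈ {√(2938 - 1419·√(3))}

|AC| = √(2938 - 1419·√(3))  (≈ 21.9139)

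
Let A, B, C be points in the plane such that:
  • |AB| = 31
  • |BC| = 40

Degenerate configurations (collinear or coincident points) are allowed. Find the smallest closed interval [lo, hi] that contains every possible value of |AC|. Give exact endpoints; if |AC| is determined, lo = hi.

|AB| ∈ {31}
|BC| ∈ {40}
|AC| ∈ [9, 71]

|AC| ∈ [9, 71]  (≈ [9.0000, 71.0000])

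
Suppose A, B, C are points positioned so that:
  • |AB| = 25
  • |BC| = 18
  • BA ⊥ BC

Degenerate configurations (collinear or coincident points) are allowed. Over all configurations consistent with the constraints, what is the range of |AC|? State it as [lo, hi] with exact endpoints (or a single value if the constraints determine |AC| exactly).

|AC| = √(949)  (≈ 30.8058)

|AB| ∈ {25}
|BC| ∈ {18}
|AC| ∈ {√(949)}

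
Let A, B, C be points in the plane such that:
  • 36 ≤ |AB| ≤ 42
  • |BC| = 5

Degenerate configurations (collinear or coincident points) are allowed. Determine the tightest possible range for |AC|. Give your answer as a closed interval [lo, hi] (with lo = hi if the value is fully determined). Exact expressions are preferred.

|AB| ∈ [36, 42]
|BC| ∈ {5}
|AC| ∈ [31, 47]

|AC| ∈ [31, 47]  (≈ [31.0000, 47.0000])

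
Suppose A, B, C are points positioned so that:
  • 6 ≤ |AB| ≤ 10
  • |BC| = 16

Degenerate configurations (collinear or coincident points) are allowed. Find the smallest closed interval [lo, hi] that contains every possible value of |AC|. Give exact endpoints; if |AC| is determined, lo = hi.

|AC| ∈ [6, 26]  (≈ [6.0000, 26.0000])

|AB| ∈ [6, 10]
|BC| ∈ {16}
|AC| ∈ [6, 26]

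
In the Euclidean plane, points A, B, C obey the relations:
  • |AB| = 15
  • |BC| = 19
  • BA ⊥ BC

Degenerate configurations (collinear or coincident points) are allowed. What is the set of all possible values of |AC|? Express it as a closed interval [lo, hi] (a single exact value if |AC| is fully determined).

|AC| = √(586)  (≈ 24.2074)

|AB| ∈ {15}
|BC| ∈ {19}
|AC| ∈ {√(586)}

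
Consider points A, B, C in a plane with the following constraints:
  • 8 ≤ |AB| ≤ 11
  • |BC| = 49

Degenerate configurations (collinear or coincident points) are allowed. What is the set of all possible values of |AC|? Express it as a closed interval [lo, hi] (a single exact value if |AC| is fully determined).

|AC| ∈ [38, 60]  (≈ [38.0000, 60.0000])

|AB| ∈ [8, 11]
|BC| ∈ {49}
|AC| ∈ [38, 60]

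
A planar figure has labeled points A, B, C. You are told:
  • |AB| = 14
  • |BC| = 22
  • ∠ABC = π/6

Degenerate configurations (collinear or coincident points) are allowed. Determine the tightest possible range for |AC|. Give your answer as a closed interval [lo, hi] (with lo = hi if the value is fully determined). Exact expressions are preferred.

|AC| = 2·√(170 - 77·√(3))  (≈ 12.1049)

|AB| ∈ {14}
|BC| ∈ {22}
|AC| ∈ {2·√(170 - 77·√(3))}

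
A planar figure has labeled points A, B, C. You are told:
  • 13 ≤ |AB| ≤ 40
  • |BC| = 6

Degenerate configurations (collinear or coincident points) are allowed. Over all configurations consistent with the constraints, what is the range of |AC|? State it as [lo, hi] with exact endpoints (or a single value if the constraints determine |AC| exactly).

|AC| ∈ [7, 46]  (≈ [7.0000, 46.0000])

|AB| ∈ [13, 40]
|BC| ∈ {6}
|AC| ∈ [7, 46]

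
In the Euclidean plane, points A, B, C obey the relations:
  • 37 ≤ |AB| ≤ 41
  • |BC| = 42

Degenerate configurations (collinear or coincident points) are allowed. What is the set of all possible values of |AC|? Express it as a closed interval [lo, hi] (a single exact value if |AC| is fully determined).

|AB| ∈ [37, 41]
|BC| ∈ {42}
|AC| ∈ [1, 83]

|AC| ∈ [1, 83]  (≈ [1.0000, 83.0000])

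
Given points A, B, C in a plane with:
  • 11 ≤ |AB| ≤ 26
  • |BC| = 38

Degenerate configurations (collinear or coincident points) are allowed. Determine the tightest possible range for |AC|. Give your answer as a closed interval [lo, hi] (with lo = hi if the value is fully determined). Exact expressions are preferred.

|AC| ∈ [12, 64]  (≈ [12.0000, 64.0000])

|AB| ∈ [11, 26]
|BC| ∈ {38}
|AC| ∈ [12, 64]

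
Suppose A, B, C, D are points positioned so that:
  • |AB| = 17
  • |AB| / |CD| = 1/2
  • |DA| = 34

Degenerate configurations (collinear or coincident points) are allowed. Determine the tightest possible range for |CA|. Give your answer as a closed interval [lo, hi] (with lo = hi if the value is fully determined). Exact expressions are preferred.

|AB| ∈ {17}
|AD| ∈ {34}
|CD| ∈ {34}
|BD| ∈ [17, 51]
|AC| ∈ [0, 68]
|BC| ∈ [0, 85]

|CA| ∈ [0, 68]  (≈ [0.0000, 68.0000])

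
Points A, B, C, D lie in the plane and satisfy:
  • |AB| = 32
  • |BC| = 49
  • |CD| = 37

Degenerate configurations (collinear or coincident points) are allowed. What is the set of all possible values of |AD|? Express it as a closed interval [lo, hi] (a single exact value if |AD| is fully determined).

|AB| ∈ {32}
|BC| ∈ {49}
|CD| ∈ {37}
|AC| ∈ [17, 81]
|BD| ∈ [12, 86]
|AD| ∈ [0, 118]

|AD| ∈ [0, 118]  (≈ [0.0000, 118.0000])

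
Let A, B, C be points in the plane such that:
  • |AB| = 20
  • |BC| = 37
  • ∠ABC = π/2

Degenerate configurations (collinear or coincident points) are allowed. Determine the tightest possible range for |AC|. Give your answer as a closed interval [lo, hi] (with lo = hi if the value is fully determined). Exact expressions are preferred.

|AC| = √(1769)  (≈ 42.0595)

|AB| ∈ {20}
|BC| ∈ {37}
|AC| ∈ {√(1769)}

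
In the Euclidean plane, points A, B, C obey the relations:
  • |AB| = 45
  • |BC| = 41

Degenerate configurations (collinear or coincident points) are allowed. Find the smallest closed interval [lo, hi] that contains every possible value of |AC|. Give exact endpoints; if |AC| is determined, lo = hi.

|AB| ∈ {45}
|BC| ∈ {41}
|AC| ∈ [4, 86]

|AC| ∈ [4, 86]  (≈ [4.0000, 86.0000])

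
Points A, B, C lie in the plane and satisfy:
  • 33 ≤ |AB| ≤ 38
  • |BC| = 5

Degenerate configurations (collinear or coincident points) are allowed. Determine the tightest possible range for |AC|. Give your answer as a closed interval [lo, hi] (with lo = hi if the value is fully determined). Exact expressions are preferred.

|AC| ∈ [28, 43]  (≈ [28.0000, 43.0000])

|AB| ∈ [33, 38]
|BC| ∈ {5}
|AC| ∈ [28, 43]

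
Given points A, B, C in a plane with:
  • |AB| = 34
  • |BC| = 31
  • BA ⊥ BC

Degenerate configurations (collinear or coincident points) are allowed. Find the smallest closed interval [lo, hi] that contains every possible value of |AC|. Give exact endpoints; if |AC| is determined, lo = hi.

|AC| = √(2117)  (≈ 46.0109)

|AB| ∈ {34}
|BC| ∈ {31}
|AC| ∈ {√(2117)}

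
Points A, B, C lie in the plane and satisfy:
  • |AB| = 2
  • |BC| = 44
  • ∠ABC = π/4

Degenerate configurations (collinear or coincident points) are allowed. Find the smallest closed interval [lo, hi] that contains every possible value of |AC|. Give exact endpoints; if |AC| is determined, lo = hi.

|AC| = 2·√(485 - 22·√(2))  (≈ 42.6093)

|AB| ∈ {2}
|BC| ∈ {44}
|AC| ∈ {2·√(485 - 22·√(2))}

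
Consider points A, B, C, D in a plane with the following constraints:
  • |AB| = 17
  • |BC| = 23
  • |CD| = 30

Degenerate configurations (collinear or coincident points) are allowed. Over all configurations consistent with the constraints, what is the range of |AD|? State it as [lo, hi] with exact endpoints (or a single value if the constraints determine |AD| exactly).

|AD| ∈ [0, 70]  (≈ [0.0000, 70.0000])

|AB| ∈ {17}
|BC| ∈ {23}
|CD| ∈ {30}
|AC| ∈ [6, 40]
|BD| ∈ [7, 53]
|AD| ∈ [0, 70]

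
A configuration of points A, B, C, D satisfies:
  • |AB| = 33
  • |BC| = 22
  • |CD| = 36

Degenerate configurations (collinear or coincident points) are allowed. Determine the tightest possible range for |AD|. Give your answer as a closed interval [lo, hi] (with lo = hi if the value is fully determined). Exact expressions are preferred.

|AD| ∈ [0, 91]  (≈ [0.0000, 91.0000])

|AB| ∈ {33}
|BC| ∈ {22}
|CD| ∈ {36}
|AC| ∈ [11, 55]
|BD| ∈ [14, 58]
|AD| ∈ [0, 91]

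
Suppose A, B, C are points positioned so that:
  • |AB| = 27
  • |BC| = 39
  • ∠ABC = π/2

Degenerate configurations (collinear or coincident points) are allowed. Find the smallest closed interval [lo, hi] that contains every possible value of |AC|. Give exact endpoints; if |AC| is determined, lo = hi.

|AB| ∈ {27}
|BC| ∈ {39}
|AC| ∈ {15·√(10)}

|AC| = 15·√(10)  (≈ 47.4342)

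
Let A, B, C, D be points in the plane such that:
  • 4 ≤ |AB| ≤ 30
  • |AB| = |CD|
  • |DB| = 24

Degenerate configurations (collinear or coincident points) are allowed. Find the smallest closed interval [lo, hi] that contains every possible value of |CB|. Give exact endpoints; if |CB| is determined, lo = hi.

|AB| ∈ [4, 30]
|BD| ∈ {24}
|CD| ∈ [4, 30]
|AD| ∈ [0, 54]
|BC| ∈ [0, 54]
|AC| ∈ [0, 84]

|CB| ∈ [0, 54]  (≈ [0.0000, 54.0000])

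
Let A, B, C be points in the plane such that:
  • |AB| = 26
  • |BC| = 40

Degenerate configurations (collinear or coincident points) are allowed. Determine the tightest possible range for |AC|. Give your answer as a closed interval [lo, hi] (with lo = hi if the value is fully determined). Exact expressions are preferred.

|AB| ∈ {26}
|BC| ∈ {40}
|AC| ∈ [14, 66]

|AC| ∈ [14, 66]  (≈ [14.0000, 66.0000])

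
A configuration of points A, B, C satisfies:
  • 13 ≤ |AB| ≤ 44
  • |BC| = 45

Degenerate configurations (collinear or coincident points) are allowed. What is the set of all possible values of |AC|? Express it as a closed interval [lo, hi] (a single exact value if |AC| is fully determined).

|AC| ∈ [1, 89]  (≈ [1.0000, 89.0000])

|AB| ∈ [13, 44]
|BC| ∈ {45}
|AC| ∈ [1, 89]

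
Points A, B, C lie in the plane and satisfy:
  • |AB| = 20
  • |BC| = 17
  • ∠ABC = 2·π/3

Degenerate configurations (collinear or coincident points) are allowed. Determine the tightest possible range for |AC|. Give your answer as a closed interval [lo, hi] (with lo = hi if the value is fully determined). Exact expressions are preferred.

|AC| = 7·√(21)  (≈ 32.0780)

|AB| ∈ {20}
|BC| ∈ {17}
|AC| ∈ {7·√(21)}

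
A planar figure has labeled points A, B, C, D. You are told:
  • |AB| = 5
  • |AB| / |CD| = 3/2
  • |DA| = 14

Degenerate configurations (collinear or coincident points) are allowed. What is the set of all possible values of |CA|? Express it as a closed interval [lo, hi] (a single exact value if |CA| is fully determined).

|AB| ∈ {5}
|AD| ∈ {14}
|CD| ∈ {10/3}
|BD| ∈ [9, 19]
|AC| ∈ [32/3, 52/3]
|BC| ∈ [17/3, 67/3]

|CA| ∈ [32/3, 52/3]  (≈ [10.6667, 17.3333])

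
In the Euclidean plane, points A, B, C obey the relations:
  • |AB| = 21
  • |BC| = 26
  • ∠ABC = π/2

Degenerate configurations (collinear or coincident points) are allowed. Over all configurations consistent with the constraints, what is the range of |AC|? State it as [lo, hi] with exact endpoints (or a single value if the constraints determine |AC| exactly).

|AB| ∈ {21}
|BC| ∈ {26}
|AC| ∈ {√(1117)}

|AC| = √(1117)  (≈ 33.4215)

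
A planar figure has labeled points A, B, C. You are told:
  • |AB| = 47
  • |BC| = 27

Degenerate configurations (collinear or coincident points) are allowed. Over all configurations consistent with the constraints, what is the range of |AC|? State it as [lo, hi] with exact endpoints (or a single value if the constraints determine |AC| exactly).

|AC| ∈ [20, 74]  (≈ [20.0000, 74.0000])

|AB| ∈ {47}
|BC| ∈ {27}
|AC| ∈ [20, 74]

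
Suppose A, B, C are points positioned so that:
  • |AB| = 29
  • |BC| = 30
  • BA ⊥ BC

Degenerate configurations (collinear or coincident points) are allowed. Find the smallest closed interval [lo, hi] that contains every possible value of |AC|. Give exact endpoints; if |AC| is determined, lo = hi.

|AB| ∈ {29}
|BC| ∈ {30}
|AC| ∈ {√(1741)}

|AC| = √(1741)  (≈ 41.7253)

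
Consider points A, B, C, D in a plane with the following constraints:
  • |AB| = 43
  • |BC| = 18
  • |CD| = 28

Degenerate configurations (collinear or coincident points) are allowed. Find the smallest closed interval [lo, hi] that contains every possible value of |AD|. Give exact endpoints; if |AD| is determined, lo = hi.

|AD| ∈ [0, 89]  (≈ [0.0000, 89.0000])

|AB| ∈ {43}
|BC| ∈ {18}
|CD| ∈ {28}
|AC| ∈ [25, 61]
|BD| ∈ [10, 46]
|AD| ∈ [0, 89]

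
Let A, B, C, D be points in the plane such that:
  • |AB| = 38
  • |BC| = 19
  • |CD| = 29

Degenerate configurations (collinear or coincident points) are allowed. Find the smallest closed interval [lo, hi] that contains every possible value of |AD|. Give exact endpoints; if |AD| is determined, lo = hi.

|AD| ∈ [0, 86]  (≈ [0.0000, 86.0000])

|AB| ∈ {38}
|BC| ∈ {19}
|CD| ∈ {29}
|AC| ∈ [19, 57]
|BD| ∈ [10, 48]
|AD| ∈ [0, 86]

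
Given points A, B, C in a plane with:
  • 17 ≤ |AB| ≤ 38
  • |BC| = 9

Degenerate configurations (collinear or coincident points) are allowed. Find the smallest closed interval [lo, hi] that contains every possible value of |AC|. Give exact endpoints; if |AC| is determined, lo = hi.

|AC| ∈ [8, 47]  (≈ [8.0000, 47.0000])

|AB| ∈ [17, 38]
|BC| ∈ {9}
|AC| ∈ [8, 47]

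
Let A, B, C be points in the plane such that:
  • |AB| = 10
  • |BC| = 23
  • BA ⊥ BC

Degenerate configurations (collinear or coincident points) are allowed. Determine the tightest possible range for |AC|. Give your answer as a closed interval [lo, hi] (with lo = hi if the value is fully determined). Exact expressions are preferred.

|AB| ∈ {10}
|BC| ∈ {23}
|AC| ∈ {√(629)}

|AC| = √(629)  (≈ 25.0799)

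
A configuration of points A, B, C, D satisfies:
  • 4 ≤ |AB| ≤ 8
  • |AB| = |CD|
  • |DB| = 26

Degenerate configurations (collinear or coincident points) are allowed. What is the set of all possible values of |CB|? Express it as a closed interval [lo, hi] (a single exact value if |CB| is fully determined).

|AB| ∈ [4, 8]
|BD| ∈ {26}
|CD| ∈ [4, 8]
|AD| ∈ [18, 34]
|BC| ∈ [18, 34]
|AC| ∈ [10, 42]

|CB| ∈ [18, 34]  (≈ [18.0000, 34.0000])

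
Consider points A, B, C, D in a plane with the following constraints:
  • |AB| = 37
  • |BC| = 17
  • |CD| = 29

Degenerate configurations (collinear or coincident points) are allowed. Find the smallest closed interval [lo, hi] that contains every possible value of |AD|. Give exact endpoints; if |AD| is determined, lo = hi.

|AD| ∈ [0, 83]  (≈ [0.0000, 83.0000])

|AB| ∈ {37}
|BC| ∈ {17}
|CD| ∈ {29}
|AC| ∈ [20, 54]
|BD| ∈ [12, 46]
|AD| ∈ [0, 83]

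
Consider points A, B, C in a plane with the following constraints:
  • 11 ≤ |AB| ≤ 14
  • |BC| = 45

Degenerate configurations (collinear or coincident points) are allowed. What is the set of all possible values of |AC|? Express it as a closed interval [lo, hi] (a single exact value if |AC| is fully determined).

|AC| ∈ [31, 59]  (≈ [31.0000, 59.0000])

|AB| ∈ [11, 14]
|BC| ∈ {45}
|AC| ∈ [31, 59]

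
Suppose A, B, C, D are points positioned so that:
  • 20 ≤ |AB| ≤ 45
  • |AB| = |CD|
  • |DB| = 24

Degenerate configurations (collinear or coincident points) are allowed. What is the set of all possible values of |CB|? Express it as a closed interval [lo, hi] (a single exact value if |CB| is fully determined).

|AB| ∈ [20, 45]
|BD| ∈ {24}
|CD| ∈ [20, 45]
|AD| ∈ [0, 69]
|BC| ∈ [0, 69]
|AC| ∈ [0, 114]

|CB| ∈ [0, 69]  (≈ [0.0000, 69.0000])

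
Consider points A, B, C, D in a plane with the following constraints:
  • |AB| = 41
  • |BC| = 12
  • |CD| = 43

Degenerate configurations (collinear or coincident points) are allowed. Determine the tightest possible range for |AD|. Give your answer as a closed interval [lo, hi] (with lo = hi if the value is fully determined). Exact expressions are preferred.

|AB| ∈ {41}
|BC| ∈ {12}
|CD| ∈ {43}
|AC| ∈ [29, 53]
|BD| ∈ [31, 55]
|AD| ∈ [0, 96]

|AD| ∈ [0, 96]  (≈ [0.0000, 96.0000])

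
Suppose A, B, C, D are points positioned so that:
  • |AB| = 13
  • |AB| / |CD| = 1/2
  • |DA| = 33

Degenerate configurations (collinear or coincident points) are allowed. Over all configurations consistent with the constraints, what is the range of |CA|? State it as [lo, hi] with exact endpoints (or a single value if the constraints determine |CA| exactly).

|AB| ∈ {13}
|AD| ∈ {33}
|CD| ∈ {26}
|BD| ∈ [20, 46]
|AC| ∈ [7, 59]
|BC| ∈ [0, 72]

|CA| ∈ [7, 59]  (≈ [7.0000, 59.0000])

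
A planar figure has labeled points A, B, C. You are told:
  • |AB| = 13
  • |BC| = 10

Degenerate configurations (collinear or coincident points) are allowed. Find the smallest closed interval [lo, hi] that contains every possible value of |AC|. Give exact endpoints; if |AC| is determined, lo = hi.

|AC| ∈ [3, 23]  (≈ [3.0000, 23.0000])

|AB| ∈ {13}
|BC| ∈ {10}
|AC| ∈ [3, 23]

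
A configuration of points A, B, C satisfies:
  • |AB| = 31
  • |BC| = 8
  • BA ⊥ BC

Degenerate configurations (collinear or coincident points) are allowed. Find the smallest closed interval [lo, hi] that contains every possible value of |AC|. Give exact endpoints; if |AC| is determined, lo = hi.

|AC| = 5·√(41)  (≈ 32.0156)

|AB| ∈ {31}
|BC| ∈ {8}
|AC| ∈ {5·√(41)}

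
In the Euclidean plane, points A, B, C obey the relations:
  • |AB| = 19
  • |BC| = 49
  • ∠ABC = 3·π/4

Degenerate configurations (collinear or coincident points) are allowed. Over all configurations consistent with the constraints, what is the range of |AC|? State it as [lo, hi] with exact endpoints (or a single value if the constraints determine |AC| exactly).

|AB| ∈ {19}
|BC| ∈ {49}
|AC| ∈ {√(931·√(2) + 2762)}

|AC| = √(931·√(2) + 2762)  (≈ 63.8642)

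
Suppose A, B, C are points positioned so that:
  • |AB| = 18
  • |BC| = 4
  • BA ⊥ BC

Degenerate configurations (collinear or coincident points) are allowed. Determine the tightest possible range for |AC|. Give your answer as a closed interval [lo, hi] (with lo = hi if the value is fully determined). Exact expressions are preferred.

|AC| = 2·√(85)  (≈ 18.4391)

|AB| ∈ {18}
|BC| ∈ {4}
|AC| ∈ {2·√(85)}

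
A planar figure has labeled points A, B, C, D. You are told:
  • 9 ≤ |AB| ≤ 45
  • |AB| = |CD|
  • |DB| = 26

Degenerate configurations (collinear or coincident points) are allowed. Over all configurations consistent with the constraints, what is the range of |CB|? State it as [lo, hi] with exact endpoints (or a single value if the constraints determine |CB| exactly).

|CB| ∈ [0, 71]  (≈ [0.0000, 71.0000])

|AB| ∈ [9, 45]
|BD| ∈ {26}
|CD| ∈ [9, 45]
|AD| ∈ [0, 71]
|BC| ∈ [0, 71]
|AC| ∈ [0, 116]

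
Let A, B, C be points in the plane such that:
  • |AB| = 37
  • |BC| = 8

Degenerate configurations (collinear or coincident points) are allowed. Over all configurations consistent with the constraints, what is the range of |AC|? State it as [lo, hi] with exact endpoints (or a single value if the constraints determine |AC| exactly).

|AB| ∈ {37}
|BC| ∈ {8}
|AC| ∈ [29, 45]

|AC| ∈ [29, 45]  (≈ [29.0000, 45.0000])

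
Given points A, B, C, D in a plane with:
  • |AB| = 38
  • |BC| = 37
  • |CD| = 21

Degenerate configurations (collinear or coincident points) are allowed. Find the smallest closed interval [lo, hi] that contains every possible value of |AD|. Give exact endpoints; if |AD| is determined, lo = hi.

|AD| ∈ [0, 96]  (≈ [0.0000, 96.0000])

|AB| ∈ {38}
|BC| ∈ {37}
|CD| ∈ {21}
|AC| ∈ [1, 75]
|BD| ∈ [16, 58]
|AD| ∈ [0, 96]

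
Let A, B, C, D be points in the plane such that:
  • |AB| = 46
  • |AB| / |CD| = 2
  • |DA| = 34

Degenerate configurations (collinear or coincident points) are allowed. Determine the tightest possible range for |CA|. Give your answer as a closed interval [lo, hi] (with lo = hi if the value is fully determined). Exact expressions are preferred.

|CA| ∈ [11, 57]  (≈ [11.0000, 57.0000])

|AB| ∈ {46}
|AD| ∈ {34}
|CD| ∈ {23}
|BD| ∈ [12, 80]
|AC| ∈ [11, 57]
|BC| ∈ [0, 103]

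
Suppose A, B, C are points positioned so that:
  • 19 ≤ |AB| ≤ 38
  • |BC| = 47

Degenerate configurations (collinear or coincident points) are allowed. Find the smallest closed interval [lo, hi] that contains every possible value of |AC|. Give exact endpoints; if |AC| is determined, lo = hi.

|AC| ∈ [9, 85]  (≈ [9.0000, 85.0000])

|AB| ∈ [19, 38]
|BC| ∈ {47}
|AC| ∈ [9, 85]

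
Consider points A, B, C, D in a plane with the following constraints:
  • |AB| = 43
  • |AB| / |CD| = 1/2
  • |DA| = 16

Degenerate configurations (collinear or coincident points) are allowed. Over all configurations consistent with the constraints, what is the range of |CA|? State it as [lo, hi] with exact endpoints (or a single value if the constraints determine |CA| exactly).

|CA| ∈ [70, 102]  (≈ [70.0000, 102.0000])

|AB| ∈ {43}
|AD| ∈ {16}
|CD| ∈ {86}
|BD| ∈ [27, 59]
|AC| ∈ [70, 102]
|BC| ∈ [27, 145]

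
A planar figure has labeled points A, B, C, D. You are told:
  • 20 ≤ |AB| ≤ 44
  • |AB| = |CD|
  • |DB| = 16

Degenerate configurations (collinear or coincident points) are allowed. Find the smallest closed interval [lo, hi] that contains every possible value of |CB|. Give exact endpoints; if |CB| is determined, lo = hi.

|CB| ∈ [4, 60]  (≈ [4.0000, 60.0000])

|AB| ∈ [20, 44]
|BD| ∈ {16}
|CD| ∈ [20, 44]
|AD| ∈ [4, 60]
|BC| ∈ [4, 60]
|AC| ∈ [0, 104]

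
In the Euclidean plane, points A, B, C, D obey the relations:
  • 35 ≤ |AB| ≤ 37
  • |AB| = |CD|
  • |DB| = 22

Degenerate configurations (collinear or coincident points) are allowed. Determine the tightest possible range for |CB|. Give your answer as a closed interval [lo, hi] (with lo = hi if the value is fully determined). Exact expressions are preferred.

|CB| ∈ [13, 59]  (≈ [13.0000, 59.0000])

|AB| ∈ [35, 37]
|BD| ∈ {22}
|CD| ∈ [35, 37]
|AD| ∈ [13, 59]
|BC| ∈ [13, 59]
|AC| ∈ [0, 96]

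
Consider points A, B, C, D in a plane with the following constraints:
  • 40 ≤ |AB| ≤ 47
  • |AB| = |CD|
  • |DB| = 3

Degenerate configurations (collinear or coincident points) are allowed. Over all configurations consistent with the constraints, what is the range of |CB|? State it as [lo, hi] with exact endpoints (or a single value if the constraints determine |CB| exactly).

|CB| ∈ [37, 50]  (≈ [37.0000, 50.0000])

|AB| ∈ [40, 47]
|BD| ∈ {3}
|CD| ∈ [40, 47]
|AD| ∈ [37, 50]
|BC| ∈ [37, 50]
|AC| ∈ [0, 97]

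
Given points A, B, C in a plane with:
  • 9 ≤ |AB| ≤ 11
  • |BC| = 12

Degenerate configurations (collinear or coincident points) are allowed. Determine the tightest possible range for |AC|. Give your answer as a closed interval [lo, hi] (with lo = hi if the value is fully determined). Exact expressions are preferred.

|AB| ∈ [9, 11]
|BC| ∈ {12}
|AC| ∈ [1, 23]

|AC| ∈ [1, 23]  (≈ [1.0000, 23.0000])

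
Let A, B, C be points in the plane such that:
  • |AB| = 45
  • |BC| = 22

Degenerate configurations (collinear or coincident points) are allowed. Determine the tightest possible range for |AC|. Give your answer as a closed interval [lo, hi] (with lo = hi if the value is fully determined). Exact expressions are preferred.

|AC| ∈ [23, 67]  (≈ [23.0000, 67.0000])

|AB| ∈ {45}
|BC| ∈ {22}
|AC| ∈ [23, 67]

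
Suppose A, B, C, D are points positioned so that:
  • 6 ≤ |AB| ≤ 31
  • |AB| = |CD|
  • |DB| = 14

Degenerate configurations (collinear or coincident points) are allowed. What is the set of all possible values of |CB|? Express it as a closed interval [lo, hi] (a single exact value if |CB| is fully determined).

|CB| ∈ [0, 45]  (≈ [0.0000, 45.0000])

|AB| ∈ [6, 31]
|BD| ∈ {14}
|CD| ∈ [6, 31]
|AD| ∈ [0, 45]
|BC| ∈ [0, 45]
|AC| ∈ [0, 76]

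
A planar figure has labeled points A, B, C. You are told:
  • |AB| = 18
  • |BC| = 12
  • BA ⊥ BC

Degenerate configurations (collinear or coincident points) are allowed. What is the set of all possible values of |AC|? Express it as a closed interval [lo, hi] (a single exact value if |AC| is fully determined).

|AB| ∈ {18}
|BC| ∈ {12}
|AC| ∈ {6·√(13)}

|AC| = 6·√(13)  (≈ 21.6333)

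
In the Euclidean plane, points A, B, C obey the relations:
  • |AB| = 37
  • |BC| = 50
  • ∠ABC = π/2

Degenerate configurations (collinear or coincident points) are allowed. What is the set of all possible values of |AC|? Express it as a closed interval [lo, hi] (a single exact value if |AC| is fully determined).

|AC| = √(3869)  (≈ 62.2013)

|AB| ∈ {37}
|BC| ∈ {50}
|AC| ∈ {√(3869)}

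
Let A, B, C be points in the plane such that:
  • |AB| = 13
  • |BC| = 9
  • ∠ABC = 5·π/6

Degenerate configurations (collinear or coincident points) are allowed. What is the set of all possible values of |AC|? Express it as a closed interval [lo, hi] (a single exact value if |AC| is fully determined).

|AC| = √(117·√(3) + 250)  (≈ 21.2756)

|AB| ∈ {13}
|BC| ∈ {9}
|AC| ∈ {√(117·√(3) + 250)}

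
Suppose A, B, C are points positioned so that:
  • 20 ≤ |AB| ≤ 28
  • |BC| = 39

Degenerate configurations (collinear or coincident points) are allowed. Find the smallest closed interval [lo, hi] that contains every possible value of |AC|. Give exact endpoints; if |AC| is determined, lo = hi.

|AC| ∈ [11, 67]  (≈ [11.0000, 67.0000])

|AB| ∈ [20, 28]
|BC| ∈ {39}
|AC| ∈ [11, 67]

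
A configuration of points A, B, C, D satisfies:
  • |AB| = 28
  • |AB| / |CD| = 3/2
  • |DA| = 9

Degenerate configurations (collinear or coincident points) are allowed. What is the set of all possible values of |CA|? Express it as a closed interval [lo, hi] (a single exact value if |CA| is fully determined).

|CA| ∈ [29/3, 83/3]  (≈ [9.6667, 27.6667])

|AB| ∈ {28}
|AD| ∈ {9}
|CD| ∈ {56/3}
|BD| ∈ [19, 37]
|AC| ∈ [29/3, 83/3]
|BC| ∈ [1/3, 167/3]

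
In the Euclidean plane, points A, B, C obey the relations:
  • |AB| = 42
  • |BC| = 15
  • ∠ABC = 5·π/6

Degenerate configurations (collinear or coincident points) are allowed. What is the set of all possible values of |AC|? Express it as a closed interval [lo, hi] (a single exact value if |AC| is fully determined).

|AC| = 3·√(70·√(3) + 221)  (≈ 55.4995)

|AB| ∈ {42}
|BC| ∈ {15}
|AC| ∈ {3·√(70·√(3) + 221)}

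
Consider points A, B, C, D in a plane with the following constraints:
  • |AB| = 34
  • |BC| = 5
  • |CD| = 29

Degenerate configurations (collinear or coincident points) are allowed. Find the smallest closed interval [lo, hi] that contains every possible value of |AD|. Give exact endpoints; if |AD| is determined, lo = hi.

|AD| ∈ [0, 68]  (≈ [0.0000, 68.0000])

|AB| ∈ {34}
|BC| ∈ {5}
|CD| ∈ {29}
|AC| ∈ [29, 39]
|BD| ∈ [24, 34]
|AD| ∈ [0, 68]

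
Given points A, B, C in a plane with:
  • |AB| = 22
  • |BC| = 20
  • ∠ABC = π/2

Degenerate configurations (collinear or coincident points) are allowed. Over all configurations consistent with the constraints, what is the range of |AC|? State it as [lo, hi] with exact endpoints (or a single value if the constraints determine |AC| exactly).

|AC| = 2·√(221)  (≈ 29.7321)

|AB| ∈ {22}
|BC| ∈ {20}
|AC| ∈ {2·√(221)}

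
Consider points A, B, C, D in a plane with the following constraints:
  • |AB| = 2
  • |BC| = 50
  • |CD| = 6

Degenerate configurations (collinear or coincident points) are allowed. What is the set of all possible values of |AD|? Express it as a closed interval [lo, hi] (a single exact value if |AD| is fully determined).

|AB| ∈ {2}
|BC| ∈ {50}
|CD| ∈ {6}
|AC| ∈ [48, 52]
|BD| ∈ [44, 56]
|AD| ∈ [42, 58]

|AD| ∈ [42, 58]  (≈ [42.0000, 58.0000])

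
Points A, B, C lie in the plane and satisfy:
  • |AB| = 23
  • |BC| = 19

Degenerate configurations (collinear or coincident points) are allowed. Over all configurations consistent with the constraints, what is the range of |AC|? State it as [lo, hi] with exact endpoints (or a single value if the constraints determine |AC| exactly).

|AC| ∈ [4, 42]  (≈ [4.0000, 42.0000])

|AB| ∈ {23}
|BC| ∈ {19}
|AC| ∈ [4, 42]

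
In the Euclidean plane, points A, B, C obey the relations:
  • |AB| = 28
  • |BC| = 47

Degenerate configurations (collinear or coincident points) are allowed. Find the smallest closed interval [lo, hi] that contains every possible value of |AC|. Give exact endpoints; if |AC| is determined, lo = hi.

|AB| ∈ {28}
|BC| ∈ {47}
|AC| ∈ [19, 75]

|AC| ∈ [19, 75]  (≈ [19.0000, 75.0000])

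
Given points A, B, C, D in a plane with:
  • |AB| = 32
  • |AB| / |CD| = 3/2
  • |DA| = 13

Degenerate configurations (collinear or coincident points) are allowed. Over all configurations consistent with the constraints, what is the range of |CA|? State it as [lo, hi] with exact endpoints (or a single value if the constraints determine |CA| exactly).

|AB| ∈ {32}
|AD| ∈ {13}
|CD| ∈ {64/3}
|BD| ∈ [19, 45]
|AC| ∈ [25/3, 103/3]
|BC| ∈ [0, 199/3]

|CA| ∈ [25/3, 103/3]  (≈ [8.3333, 34.3333])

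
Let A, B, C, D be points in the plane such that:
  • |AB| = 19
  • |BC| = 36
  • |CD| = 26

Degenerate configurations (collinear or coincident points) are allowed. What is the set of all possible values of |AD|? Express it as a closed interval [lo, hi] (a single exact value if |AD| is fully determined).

|AB| ∈ {19}
|BC| ∈ {36}
|CD| ∈ {26}
|AC| ∈ [17, 55]
|BD| ∈ [10, 62]
|AD| ∈ [0, 81]

|AD| ∈ [0, 81]  (≈ [0.0000, 81.0000])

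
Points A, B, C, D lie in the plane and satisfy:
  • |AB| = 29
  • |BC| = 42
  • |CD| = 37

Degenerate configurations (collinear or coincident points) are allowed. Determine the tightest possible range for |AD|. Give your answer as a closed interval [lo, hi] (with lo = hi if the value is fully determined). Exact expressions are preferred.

|AD| ∈ [0, 108]  (≈ [0.0000, 108.0000])

|AB| ∈ {29}
|BC| ∈ {42}
|CD| ∈ {37}
|AC| ∈ [13, 71]
|BD| ∈ [5, 79]
|AD| ∈ [0, 108]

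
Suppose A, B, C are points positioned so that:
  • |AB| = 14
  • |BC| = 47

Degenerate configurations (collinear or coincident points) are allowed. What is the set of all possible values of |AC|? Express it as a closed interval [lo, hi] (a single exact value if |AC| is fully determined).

|AC| ∈ [33, 61]  (≈ [33.0000, 61.0000])

|AB| ∈ {14}
|BC| ∈ {47}
|AC| ∈ [33, 61]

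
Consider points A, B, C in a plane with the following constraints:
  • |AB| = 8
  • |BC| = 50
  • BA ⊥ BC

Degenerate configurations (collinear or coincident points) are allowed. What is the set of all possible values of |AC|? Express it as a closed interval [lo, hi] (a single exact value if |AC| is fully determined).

|AB| ∈ {8}
|BC| ∈ {50}
|AC| ∈ {2·√(641)}

|AC| = 2·√(641)  (≈ 50.6360)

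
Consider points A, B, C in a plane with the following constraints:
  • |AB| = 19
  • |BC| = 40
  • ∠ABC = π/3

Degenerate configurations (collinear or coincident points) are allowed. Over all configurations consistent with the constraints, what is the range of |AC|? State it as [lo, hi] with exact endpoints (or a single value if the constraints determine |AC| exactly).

|AC| = √(1201)  (≈ 34.6554)

|AB| ∈ {19}
|BC| ∈ {40}
|AC| ∈ {√(1201)}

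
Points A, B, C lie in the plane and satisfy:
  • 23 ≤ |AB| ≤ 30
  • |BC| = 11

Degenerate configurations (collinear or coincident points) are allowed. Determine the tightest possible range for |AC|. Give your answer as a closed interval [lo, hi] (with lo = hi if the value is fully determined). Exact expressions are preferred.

|AC| ∈ [12, 41]  (≈ [12.0000, 41.0000])

|AB| ∈ [23, 30]
|BC| ∈ {11}
|AC| ∈ [12, 41]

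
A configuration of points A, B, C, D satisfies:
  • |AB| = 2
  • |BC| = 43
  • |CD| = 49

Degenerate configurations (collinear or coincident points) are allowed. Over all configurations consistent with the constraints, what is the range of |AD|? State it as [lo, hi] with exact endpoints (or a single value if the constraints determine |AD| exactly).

|AD| ∈ [4, 94]  (≈ [4.0000, 94.0000])

|AB| ∈ {2}
|BC| ∈ {43}
|CD| ∈ {49}
|AC| ∈ [41, 45]
|BD| ∈ [6, 92]
|AD| ∈ [4, 94]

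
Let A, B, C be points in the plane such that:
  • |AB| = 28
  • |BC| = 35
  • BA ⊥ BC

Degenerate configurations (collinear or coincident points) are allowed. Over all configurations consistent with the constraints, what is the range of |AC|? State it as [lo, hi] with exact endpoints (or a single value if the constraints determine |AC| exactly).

|AC| = 7·√(41)  (≈ 44.8219)

|AB| ∈ {28}
|BC| ∈ {35}
|AC| ∈ {7·√(41)}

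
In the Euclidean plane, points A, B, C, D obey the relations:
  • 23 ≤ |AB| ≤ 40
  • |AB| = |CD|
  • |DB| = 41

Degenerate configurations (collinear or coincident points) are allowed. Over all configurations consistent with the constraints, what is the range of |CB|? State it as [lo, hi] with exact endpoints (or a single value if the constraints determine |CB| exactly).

|AB| ∈ [23, 40]
|BD| ∈ {41}
|CD| ∈ [23, 40]
|AD| ∈ [1, 81]
|BC| ∈ [1, 81]
|AC| ∈ [0, 121]

|CB| ∈ [1, 81]  (≈ [1.0000, 81.0000])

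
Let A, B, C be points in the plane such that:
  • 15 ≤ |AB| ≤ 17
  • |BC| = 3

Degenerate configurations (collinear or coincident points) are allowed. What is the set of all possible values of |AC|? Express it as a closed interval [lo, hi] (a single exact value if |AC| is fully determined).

|AB| ∈ [15, 17]
|BC| ∈ {3}
|AC| ∈ [12, 20]

|AC| ∈ [12, 20]  (≈ [12.0000, 20.0000])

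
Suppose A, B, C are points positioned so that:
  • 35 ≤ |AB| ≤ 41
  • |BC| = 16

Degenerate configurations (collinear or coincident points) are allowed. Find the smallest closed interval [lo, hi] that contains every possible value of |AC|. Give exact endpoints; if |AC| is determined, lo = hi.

|AC| ∈ [19, 57]  (≈ [19.0000, 57.0000])

|AB| ∈ [35, 41]
|BC| ∈ {16}
|AC| ∈ [19, 57]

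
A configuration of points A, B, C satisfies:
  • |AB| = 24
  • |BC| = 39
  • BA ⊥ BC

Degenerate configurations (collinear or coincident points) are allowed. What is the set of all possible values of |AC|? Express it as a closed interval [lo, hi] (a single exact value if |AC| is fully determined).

|AB| ∈ {24}
|BC| ∈ {39}
|AC| ∈ {3·√(233)}

|AC| = 3·√(233)  (≈ 45.7930)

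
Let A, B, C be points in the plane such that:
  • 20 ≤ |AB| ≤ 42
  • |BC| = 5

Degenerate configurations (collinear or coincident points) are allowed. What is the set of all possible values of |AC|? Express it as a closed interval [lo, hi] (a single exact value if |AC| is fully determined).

|AB| ∈ [20, 42]
|BC| ∈ {5}
|AC| ∈ [15, 47]

|AC| ∈ [15, 47]  (≈ [15.0000, 47.0000])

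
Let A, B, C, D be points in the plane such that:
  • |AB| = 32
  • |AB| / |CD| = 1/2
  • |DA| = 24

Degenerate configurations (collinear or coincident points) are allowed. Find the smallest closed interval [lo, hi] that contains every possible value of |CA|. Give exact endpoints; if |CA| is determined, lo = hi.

|CA| ∈ [40, 88]  (≈ [40.0000, 88.0000])

|AB| ∈ {32}
|AD| ∈ {24}
|CD| ∈ {64}
|BD| ∈ [8, 56]
|AC| ∈ [40, 88]
|BC| ∈ [8, 120]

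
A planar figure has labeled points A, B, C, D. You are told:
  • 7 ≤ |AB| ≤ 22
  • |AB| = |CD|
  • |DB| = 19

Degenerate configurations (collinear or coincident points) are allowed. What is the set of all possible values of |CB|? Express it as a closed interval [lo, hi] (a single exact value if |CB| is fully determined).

|AB| ∈ [7, 22]
|BD| ∈ {19}
|CD| ∈ [7, 22]
|AD| ∈ [0, 41]
|BC| ∈ [0, 41]
|AC| ∈ [0, 63]

|CB| ∈ [0, 41]  (≈ [0.0000, 41.0000])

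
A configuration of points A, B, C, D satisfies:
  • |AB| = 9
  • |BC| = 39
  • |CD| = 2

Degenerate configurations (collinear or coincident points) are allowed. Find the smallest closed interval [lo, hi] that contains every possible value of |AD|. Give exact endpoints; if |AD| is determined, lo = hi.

|AB| ∈ {9}
|BC| ∈ {39}
|CD| ∈ {2}
|AC| ∈ [30, 48]
|BD| ∈ [37, 41]
|AD| ∈ [28, 50]

|AD| ∈ [28, 50]  (≈ [28.0000, 50.0000])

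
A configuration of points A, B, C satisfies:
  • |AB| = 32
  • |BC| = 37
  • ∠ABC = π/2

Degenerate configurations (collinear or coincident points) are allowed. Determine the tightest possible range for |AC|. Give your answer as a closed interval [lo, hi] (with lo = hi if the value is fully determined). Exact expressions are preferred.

|AC| = √(2393)  (≈ 48.9183)

|AB| ∈ {32}
|BC| ∈ {37}
|AC| ∈ {√(2393)}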